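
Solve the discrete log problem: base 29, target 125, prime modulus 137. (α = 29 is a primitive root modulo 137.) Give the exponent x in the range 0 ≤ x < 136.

131

Baby-step giant-step with m = ceil(sqrt(136)) = 12.
Baby table (29^j mod 137 for j=0..11):
  0:1  1:29  2:19  3:3  4:87  5:57  6:9  7:124
  8:34  9:27  10:98  11:102
Giant step factor: 29^(-12) ≡ 22 (mod 137).
Scan 125·22^i mod 137 for i = 0, 1, …:
  i=0: 125   i=1: 10   i=2: 83   i=3: 45
  i=4: 31   i=5: 134   i=6: 71   i=7: 55
  i=8: 114   i=9: 42   i=10: 102
Match at i=10, j=11: x = 10·12 + 11 = 131.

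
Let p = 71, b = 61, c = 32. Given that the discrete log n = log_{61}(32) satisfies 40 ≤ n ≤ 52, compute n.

Compute 61^40 mod 71 = 32, then multiply by 61 repeatedly:
  61^40=32
Found 32 at exponent 40.

40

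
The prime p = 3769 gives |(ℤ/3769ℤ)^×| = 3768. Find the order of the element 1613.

3768

The order of 1613 must divide p − 1 = 3768 = 2^3 · 3 · 157.
Divisors: 1, 2, 3, 4, 6, 8, 12, 24, 157, 314, 471, 628, 942, 1256, 1884, 3768.
Check each in increasing order: 1613^1 ≡ 1613;  1613^2 ≡ 1159;  1613^3 ≡ 43;  1613^4 ≡ 1517;  1613^6 ≡ 1849;  1613^8 ≡ 2199;  1613^12 ≡ 318;  1613^24 ≡ 3130;  1613^157 ≡ 917;  1613^314 ≡ 402;  1613^471 ≡ 3041;  1613^628 ≡ 3306;  1613^942 ≡ 2324;  1613^1256 ≡ 3305;  1613^1884 ≡ 3768;  1613^3768 ≡ 1.
Smallest exponent giving 1 is 3768.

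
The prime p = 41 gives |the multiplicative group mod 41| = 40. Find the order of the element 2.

The order of 2 must divide p − 1 = 40 = 2^3 · 5.
Divisors: 1, 2, 4, 5, 8, 10, 20, 40.
Check each in increasing order: 2^1 ≡ 2;  2^2 ≡ 4;  2^4 ≡ 16;  2^5 ≡ 32;  2^8 ≡ 10;  2^10 ≡ 40;  2^20 ≡ 1.
Smallest exponent giving 1 is 20.

20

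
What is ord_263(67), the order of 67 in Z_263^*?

The order of 67 must divide p − 1 = 262 = 2 · 131.
Divisors: 1, 2, 131, 262.
Check each in increasing order: 67^1 ≡ 67;  67^2 ≡ 18;  67^131 ≡ 262;  67^262 ≡ 1.
Smallest exponent giving 1 is 262.

262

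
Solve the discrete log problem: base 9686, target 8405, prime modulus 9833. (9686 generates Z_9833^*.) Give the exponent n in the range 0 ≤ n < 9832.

Baby-step giant-step with m = ceil(sqrt(9832)) = 100.
Baby table (9686^j mod 9833 for j=0..99):
  0:1  1:9686  2:1943  3:9369  4:9210  5:3084  6:8803  7:3915
  8:4642  9:5936  10:2545  11:9372  12:8769  13:8913  14:7411  15:2046
  16:4061  17:2846  18:4457  19:3632  20:6911  21:6715  22:6028  23:8687
  24:1301  25:5413  26:762  27:5982  28:5616  29:420  30:7091  31:9754
  32:1780  33:3831  34:7157  35:52  36:2189  37:2706  38:5371  39:6936
  40:3040  41:5438  42:6920  43:5392  44:3849  45:4511  46:5527  47:3670
  48:1325  49:1885  50:8062  51:4679  52:497  53:5605  54:2037  55:5384
  56:5025  57:8633  58:9239  59:8654  60:6152  61:292  62:6241  63:6875
  64:2174  65:4911  66:5725  67:4063  68:2552  69:8343  70:2704  71:5665
  72:3050  73:3968  74:6684  75:752  76:7452  77:5852  78:5060  79:3488
  80:8413  81:2247  82:4013  83:69  84:9523  85:6238  86:7316  87:6178
  88:6303  89:7594  90:4644  91:5642  92:6431  93:8444  94:7523  95:5248
  96:5351  97:43  98:3512  99:4885
Giant step factor: 9686^(-100) ≡ 722 (mod 9833).
Scan 8405·722^i mod 9833 for i = 0, 1, …:
  i=0: 8405   i=1: 1449   i=2: 3880   i=3: 8788
  i=4: 2651   i=5: 6420   i=6: 3897   i=7: 1396
  i=8: 4946   i=9: 1633     …   i=54: 5496
  i=55: 5413
Match at i=55, j=25: n = 55·100 + 25 = 5525.

5525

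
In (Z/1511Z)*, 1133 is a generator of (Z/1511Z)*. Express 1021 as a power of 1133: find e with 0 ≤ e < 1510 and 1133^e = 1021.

Baby-step giant-step with m = ceil(sqrt(1510)) = 39.
Baby table (1133^j mod 1511 for j=0..38):
  0:1  1:1133  2:850  3:543  4:242  5:695  6:204  7:1460
  8:1146  9:469  10:1016  11:1257  12:819  13:173  14:1090  15:483
  16:257  17:1069  18:866  19:539  20:243  21:317  22:1054  23:492
  24:1388  25:1164  26:1220  27:1206  28:454  29:642  30:595  31:229
  32:1076  33:1242  34:445  35:1022  36:500  37:1386  38:409
Giant step factor: 1133^(-39) ≡ 979 (mod 1511).
Scan 1021·979^i mod 1511 for i = 0, 1, …:
  i=0: 1021   i=1: 788   i=2: 842   i=3: 823
  i=4: 354   i=5: 547   i=6: 619   i=7: 90
  i=8: 472   i=9: 1233   i=10: 1329   i=11: 120
  i=12: 1133
Match at i=12, j=1: e = 12·39 + 1 = 469.

469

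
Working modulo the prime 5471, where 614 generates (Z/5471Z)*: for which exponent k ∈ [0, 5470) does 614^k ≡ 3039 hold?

301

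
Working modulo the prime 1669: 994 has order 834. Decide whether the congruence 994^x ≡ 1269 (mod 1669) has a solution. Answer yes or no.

yes

1269 ∈ ⟨994⟩ iff 1269^834 ≡ 1 (mod 1669), since |⟨994⟩| = 834.
1269^834 mod 1669 = 1.
Since 1 = 1, 1269 lies in the subgroup.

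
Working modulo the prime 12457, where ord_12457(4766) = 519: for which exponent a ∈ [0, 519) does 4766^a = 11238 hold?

25

Successive powers of 4766 modulo 12457:
  4766^0=1  4766^1=4766  4766^2=5645  4766^3=9407  4766^4=1019  4766^5=10781
  4766^6=9578  4766^7=6300  4766^8=4430  4766^9=11222  4766^10=6151  4766^11=4345
  4766^12=4736  4766^13=12149  4766^14=1998  4766^15=5320  4766^16=5125  4766^17=10030
  4766^18=5471  4766^19=2285  4766^20=2892  4766^21=5830  4766^22=6670  4766^23=11413
  4766^24=7096  4766^25=11238
So 4766^25 ≡ 11238 (mod 12457), giving a = 25.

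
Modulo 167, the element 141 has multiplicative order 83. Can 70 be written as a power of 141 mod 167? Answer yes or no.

no

70 ∈ ⟨141⟩ iff 70^83 ≡ 1 (mod 167), since |⟨141⟩| = 83.
70^83 mod 167 = 166.
Since 166 ≠ 1, 70 does not lie in the subgroup.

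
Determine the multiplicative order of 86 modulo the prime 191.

The order of 86 must divide p − 1 = 190 = 2 · 5 · 19.
Divisors: 1, 2, 5, 10, 19, 38, 95, 190.
Check each in increasing order: 86^1 ≡ 86;  86^2 ≡ 138;  86^5 ≡ 150;  86^10 ≡ 153;  86^19 ≡ 39;  86^38 ≡ 184;  86^95 ≡ 1.
Smallest exponent giving 1 is 95.

95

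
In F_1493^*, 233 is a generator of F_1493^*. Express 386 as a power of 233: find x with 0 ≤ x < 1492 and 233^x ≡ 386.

736

Baby-step giant-step with m = ceil(sqrt(1492)) = 39.
Baby table (233^j mod 1493 for j=0..38):
  0:1  1:233  2:541  3:641  4:53  5:405  6:306  7:1127
  8:1316  9:563  10:1288  11:11  12:1070  13:1472  14:1079  15:583
  16:1469  17:380  18:453  19:1039  20:221  21:731  22:121  23:1319
  24:1262  25:1418  26:441  27:1229  28:1194  29:504  30:978  31:938
  32:576  33:1331  34:1072  35:445  36:668  37:372  38:82
Giant step factor: 233^(-39) ≡ 882 (mod 1493).
Scan 386·882^i mod 1493 for i = 0, 1, …:
  i=0: 386   i=1: 48   i=2: 532   i=3: 422
  i=4: 447   i=5: 102   i=6: 384   i=7: 1270
  i=8: 390   i=9: 590     …   i=17: 658
  i=18: 1072
Match at i=18, j=34: x = 18·39 + 34 = 736.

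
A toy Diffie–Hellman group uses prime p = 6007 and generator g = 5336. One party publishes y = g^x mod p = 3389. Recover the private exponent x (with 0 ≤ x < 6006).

168

Baby-step giant-step with m = ceil(sqrt(6006)) = 78.
Baby table (5336^j mod 6007 for j=0..77):
  0:1  1:5336  2:5723  3:4347  4:2565  5:2894  6:4394  7:1063
  8:1560  9:4465  10:1478  11:5424  12:738  13:3383  14:653  15:348
  16:765  17:3287  18:4999  19:3584  20:3943  21:3334  22:3497  23:2250
  24:4014  25:3749  26:1354  27:4530  28:5919  29:4985  30:964  31:1912
  32:2546  33:3629  34:3783  35:2568  36:881  37:3542  38:2090  39:3248
  40:1133  41:2646  42:2606  43:5418  44:4764  45:5087  46:4606  47:2979
  48:1422  49:951  50:4628  51:231  52:1181  53:473  54:988  55:3829
  56:1737  57:5838  58:5273  59:5947  60:4218  61:5026  62:3488  63:2282
  64:563  65:668  66:2297  67:2512  68:2415  69:1425  70:4945  71:3776
  72:1258  73:2869  74:3148  75:2156  76:1011  77:410
Giant step factor: 5336^(-78) ≡ 4307 (mod 6007).
Scan 3389·4307^i mod 6007 for i = 0, 1, …:
  i=0: 3389   i=1: 5420   i=2: 738
Match at i=2, j=12: x = 2·78 + 12 = 168.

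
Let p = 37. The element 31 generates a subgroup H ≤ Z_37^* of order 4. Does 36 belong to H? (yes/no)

yes

36 ∈ ⟨31⟩ iff 36^4 ≡ 1 (mod 37), since |⟨31⟩| = 4.
36^4 mod 37 = 1.
Since 1 = 1, 36 lies in the subgroup.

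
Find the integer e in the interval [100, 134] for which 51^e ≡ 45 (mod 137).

131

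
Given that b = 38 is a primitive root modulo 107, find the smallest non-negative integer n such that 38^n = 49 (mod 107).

40

Baby-step giant-step with m = ceil(sqrt(106)) = 11.
Baby table (38^j mod 107 for j=0..10):
  0:1  1:38  2:53  3:88  4:27  5:63  6:40  7:22
  8:87  9:96  10:10
Giant step factor: 38^(-11) ≡ 78 (mod 107).
Scan 49·78^i mod 107 for i = 0, 1, …:
  i=0: 49   i=1: 77   i=2: 14   i=3: 22
Match at i=3, j=7: n = 3·11 + 7 = 40.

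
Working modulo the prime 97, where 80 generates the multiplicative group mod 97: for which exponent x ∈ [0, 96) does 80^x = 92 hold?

41

Baby-step giant-step with m = ceil(sqrt(96)) = 10.
Baby table (80^j mod 97 for j=0..9):
  0:1  1:80  2:95  3:34  4:4  5:29  6:89  7:39
  8:16  9:19
Giant step factor: 80^(-10) ≡ 3 (mod 97).
Scan 92·3^i mod 97 for i = 0, 1, …:
  i=0: 92   i=1: 82   i=2: 52   i=3: 59
  i=4: 80
Match at i=4, j=1: x = 4·10 + 1 = 41.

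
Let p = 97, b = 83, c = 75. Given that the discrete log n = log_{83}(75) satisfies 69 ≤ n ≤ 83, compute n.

72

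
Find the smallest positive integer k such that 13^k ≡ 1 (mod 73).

72

The order of 13 must divide p − 1 = 72 = 2^3 · 3^2.
Divisors: 1, 2, 3, 4, 6, 8, 9, 12, 18, 24, 36, 72.
Check each in increasing order: 13^1 ≡ 13;  13^2 ≡ 23;  13^3 ≡ 7;  13^4 ≡ 18;  13^6 ≡ 49;  13^8 ≡ 32;  13^9 ≡ 51;  13^12 ≡ 65;  13^18 ≡ 46;  13^24 ≡ 64;  13^36 ≡ 72;  13^72 ≡ 1.
Smallest exponent giving 1 is 72.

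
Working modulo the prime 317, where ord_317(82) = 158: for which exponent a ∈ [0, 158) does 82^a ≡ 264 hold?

Baby-step giant-step with m = ceil(sqrt(158)) = 13.
Baby table (82^j mod 317 for j=0..12):
  0:1  1:82  2:67  3:105  4:51  5:61  6:247  7:283
  8:65  9:258  10:234  11:168  12:145
Giant step factor: 82^(-13) ≡ 254 (mod 317).
Scan 264·254^i mod 317 for i = 0, 1, …:
  i=0: 264   i=1: 169   i=2: 131   i=3: 306
  i=4: 59   i=5: 87   i=6: 225   i=7: 90
  i=8: 36   i=9: 268   i=10: 234
Match at i=10, j=10: a = 10·13 + 10 = 140.

140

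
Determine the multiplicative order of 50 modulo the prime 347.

The order of 50 must divide p − 1 = 346 = 2 · 173.
Divisors: 1, 2, 173, 346.
Check each in increasing order: 50^1 ≡ 50;  50^2 ≡ 71;  50^173 ≡ 346;  50^346 ≡ 1.
Smallest exponent giving 1 is 346.

346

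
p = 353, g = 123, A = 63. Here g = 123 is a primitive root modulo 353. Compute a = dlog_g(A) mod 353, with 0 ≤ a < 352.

235

Baby-step giant-step with m = ceil(sqrt(352)) = 19.
Baby table (123^j mod 353 for j=0..18):
  0:1  1:123  2:303  3:204  4:29  5:37  6:315  7:268
  8:135  9:14  10:310  11:6  12:32  13:53  14:165  15:174
  16:222  17:125  18:196
Giant step factor: 123^(-19) ≡ 241 (mod 353).
Scan 63·241^i mod 353 for i = 0, 1, …:
  i=0: 63   i=1: 4   i=2: 258   i=3: 50
  i=4: 48   i=5: 272   i=6: 247   i=7: 223
  i=8: 87   i=9: 140   i=10: 205   i=11: 338
  i=12: 268
Match at i=12, j=7: a = 12·19 + 7 = 235.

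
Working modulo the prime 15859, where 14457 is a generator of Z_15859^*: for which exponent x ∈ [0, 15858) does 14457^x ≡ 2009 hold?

15076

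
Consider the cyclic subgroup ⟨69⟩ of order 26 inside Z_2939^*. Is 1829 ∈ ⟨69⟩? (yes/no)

1829 ∈ ⟨69⟩ iff 1829^26 ≡ 1 (mod 2939), since |⟨69⟩| = 26.
1829^26 mod 2939 = 1.
Since 1 = 1, 1829 lies in the subgroup.

yes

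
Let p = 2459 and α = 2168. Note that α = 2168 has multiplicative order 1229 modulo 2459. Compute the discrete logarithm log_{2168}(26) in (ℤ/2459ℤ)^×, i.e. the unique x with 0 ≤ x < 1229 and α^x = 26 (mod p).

767

Baby-step giant-step with m = ceil(sqrt(1229)) = 36.
Baby table (2168^j mod 2459 for j=0..35):
  0:1  1:2168  2:1075  3:1927  4:2354  5:1047  6:239  7:1762
  8:1189  9:720  10:1954  11:1874  12:564  13:629  14:1386  15:2409
  16:2255  17:348  18:2010  19:332  20:1748  21:345  22:424  23:2025
  24:885  25:660  26:2201  27:1308  28:517  29:2011  30:41  31:364
  32:2272  33:319  34:613  35:1124
Giant step factor: 2168^(-36) ≡ 1595 (mod 2459).
Scan 26·1595^i mod 2459 for i = 0, 1, …:
  i=0: 26   i=1: 2126   i=2: 9   i=3: 2060
  i=4: 476   i=5: 1848   i=6: 1678   i=7: 1018
  i=8: 770   i=9: 1109     …   i=20: 1973
  i=21: 1874
Match at i=21, j=11: x = 21·36 + 11 = 767.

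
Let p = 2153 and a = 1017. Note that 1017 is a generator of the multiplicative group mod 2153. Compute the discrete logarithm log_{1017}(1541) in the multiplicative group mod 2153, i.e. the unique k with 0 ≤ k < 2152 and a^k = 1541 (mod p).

613

Baby-step giant-step with m = ceil(sqrt(2152)) = 47.
Baby table (1017^j mod 2153 for j=0..46):
  0:1  1:1017  2:849  3:80  4:1699  5:1177  6:2094  7:281
  8:1581  9:1739  10:950  11:1606  12:1328  13:645  14:1453  15:743
  16:2081  17:2131  18:1309  19:699  20:393  21:1376  22:2095  23:1298
  24:277  25:1819  26:496  27:630  28:1269  29:926  30:881  31:329
  32:878  33:1584  34:484  35:1344  36:1846  37:2119  38:2023  39:1276
  40:1586  41:365  42:889  43:2006  44:1211  45:71  46:1158
Giant step factor: 1017^(-47) ≡ 861 (mod 2153).
Scan 1541·861^i mod 2153 for i = 0, 1, …:
  i=0: 1541   i=1: 553   i=2: 320   i=3: 2089
  i=4: 874   i=5: 1117   i=6: 1499   i=7: 992
  i=8: 1524   i=9: 987   i=10: 1525   i=11: 1848
  i=12: 61   i=13: 849
Match at i=13, j=2: k = 13·47 + 2 = 613.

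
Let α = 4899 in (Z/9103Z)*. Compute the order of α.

9102

The order of 4899 must divide p − 1 = 9102 = 2 · 3 · 37 · 41.
Divisors: 1, 2, 3, 6, 37, 41, 74, 82, 111, 123, 222, 246, 1517, 3034, 4551, 9102.
Check each in increasing order: 4899^1 ≡ 4899;  4899^2 ≡ 4693;  4899^3 ≡ 5932;  4899^6 ≡ 5529;  4899^37 ≡ 7774;  4899^41 ≡ 5326;  4899^74 ≡ 259;  4899^82 ≡ 1328;  4899^111 ≡ 1703;  4899^123 ≡ 9000;  4899^222 ≡ 5455;  4899^246 ≡ 1506;  4899^1517 ≡ 4380;  4899^3034 ≡ 4379;  4899^4551 ≡ 9102;  4899^9102 ≡ 1.
Smallest exponent giving 1 is 9102.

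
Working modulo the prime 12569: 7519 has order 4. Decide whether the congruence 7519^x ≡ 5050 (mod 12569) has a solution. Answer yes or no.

⟨7519⟩ has order 4; its elements mod 12569 are {1, 5050, 7519, 12568}.
5050 is in this set.

yes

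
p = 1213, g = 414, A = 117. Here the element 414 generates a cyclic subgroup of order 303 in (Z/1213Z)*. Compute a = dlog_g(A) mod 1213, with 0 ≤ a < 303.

Successive powers of 414 modulo 1213:
  414^0=1  414^1=414  414^2=363  414^3=1083  414^4=765  414^5=117
So 414^5 ≡ 117 (mod 1213), giving a = 5.

5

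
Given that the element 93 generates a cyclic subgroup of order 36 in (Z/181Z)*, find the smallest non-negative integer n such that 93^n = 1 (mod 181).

0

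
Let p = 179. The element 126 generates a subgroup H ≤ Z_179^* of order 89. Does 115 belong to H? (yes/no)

no

115 ∈ ⟨126⟩ iff 115^89 ≡ 1 (mod 179), since |⟨126⟩| = 89.
115^89 mod 179 = 178.
Since 178 ≠ 1, 115 does not lie in the subgroup.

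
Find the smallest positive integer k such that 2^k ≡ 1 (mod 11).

The order of 2 must divide p − 1 = 10 = 2 · 5.
Divisors: 1, 2, 5, 10.
Check each in increasing order: 2^1 ≡ 2;  2^2 ≡ 4;  2^5 ≡ 10;  2^10 ≡ 1.
Smallest exponent giving 1 is 10.

10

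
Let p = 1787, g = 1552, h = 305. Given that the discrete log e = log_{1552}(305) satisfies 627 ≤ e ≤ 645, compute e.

628

Compute 1552^627 mod 1787 = 531, then multiply by 1552 repeatedly:
  1552^627=531  1552^628=305
Found 305 at exponent 628.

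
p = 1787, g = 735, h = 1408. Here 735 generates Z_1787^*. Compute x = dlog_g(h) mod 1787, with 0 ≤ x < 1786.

Baby-step giant-step with m = ceil(sqrt(1786)) = 43.
Baby table (735^j mod 1787 for j=0..42):
  0:1  1:735  2:551  3:1123  4:1598  5:471  6:1294  7:406
  8:1768  9:331  10:253  11:107  12:17  13:1773  14:432  15:1221
  16:361  17:859  18:554  19:1541  20:1464  21:266  22:727  23:32
  24:289  25:1549  26:196  27:1100  28:776  29:307  30:483  31:1179
  32:1657  33:948  34:1637  35:544  36:1339  37:1315  38:1545  39:830
  40:683  41:1645  42:1063
Giant step factor: 735^(-43) ≡ 125 (mod 1787).
Scan 1408·125^i mod 1787 for i = 0, 1, …:
  i=0: 1408   i=1: 874   i=2: 243   i=3: 1783
  i=4: 1287   i=5: 45   i=6: 264   i=7: 834
  i=8: 604   i=9: 446     …   i=14: 560
  i=15: 307
Match at i=15, j=29: x = 15·43 + 29 = 674.

674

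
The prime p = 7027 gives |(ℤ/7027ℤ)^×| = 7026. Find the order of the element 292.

3513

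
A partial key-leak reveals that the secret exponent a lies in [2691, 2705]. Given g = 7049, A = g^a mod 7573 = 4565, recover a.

Compute 7049^2691 mod 7573 = 4168, then multiply by 7049 repeatedly:
  7049^2691=4168  7049^2692=4565
Found 4565 at exponent 2692.

2692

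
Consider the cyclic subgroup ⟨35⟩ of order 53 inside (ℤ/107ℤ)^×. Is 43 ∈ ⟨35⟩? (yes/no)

no

43 ∈ ⟨35⟩ iff 43^53 ≡ 1 (mod 107), since |⟨35⟩| = 53.
43^53 mod 107 = 106.
Since 106 ≠ 1, 43 does not lie in the subgroup.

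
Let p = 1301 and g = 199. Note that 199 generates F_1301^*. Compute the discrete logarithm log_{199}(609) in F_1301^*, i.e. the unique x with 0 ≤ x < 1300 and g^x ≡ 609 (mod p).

498

Baby-step giant-step with m = ceil(sqrt(1300)) = 37.
Baby table (199^j mod 1301 for j=0..36):
  0:1  1:199  2:571  3:442  4:791  5:1289  6:214  7:954
  8:1201  9:916  10:144  11:34  12:261  13:1200  14:717  15:874
  16:893  17:771  18:1212  19:503  20:1221  21:993  22:1156  23:1068
  24:469  25:960  26:1094  27:439  28:194  29:877  30:189  31:1183
  32:1237  33:274  34:1185  35:334  36:115
Giant step factor: 199^(-37) ≡ 764 (mod 1301).
Scan 609·764^i mod 1301 for i = 0, 1, …:
  i=0: 609   i=1: 819   i=2: 1236   i=3: 1079
  i=4: 823   i=5: 389   i=6: 568   i=7: 719
  i=8: 294   i=9: 844   i=10: 821   i=11: 162
  i=12: 173   i=13: 771
Match at i=13, j=17: x = 13·37 + 17 = 498.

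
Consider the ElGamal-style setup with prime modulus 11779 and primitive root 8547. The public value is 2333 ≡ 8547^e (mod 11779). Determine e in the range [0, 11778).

11325

Baby-step giant-step with m = ceil(sqrt(11778)) = 109.
Baby table (8547^j mod 11779 for j=0..108):
  0:1  1:8547  2:9630  3:7737  4:833  5:5135  6:291  7:1808
  8:10707  9:1678  10:6823  11:10131  12:2228  13:7852  14:6081  15:5359
  16:6621  17:3371  18:503  19:11585  20:2721  21:4641  22:6734  23:3304
  24:5025  25:2441  26:2618  27:7725  28:4280  29:7365  30:1679  31:3591
  32:7982  33:9965  34:8685  35:11216  36:5650  37:8429  38:2299  39:2181
  40:6629  41:1073  42:6869  43:2807  44:9385  45:10384  46:9062  47:5989
  48:8228  49:4086  50:10086  51:6320  52:10325  53:11286  54:3211  55:11126
  56:2055  57:1596  58:930  59:9664  60:3860  61:10220  62:9055  63:5055
  64:11492  65:8822  66:4255  67:5712  68:8288  69:10409  70:10715  71:11159
  72:1410  73:1353  74:8892  75:1816  76:8409  77:8044  78:9824  79:5016
  80:7971  81:10180  82:8766  83:8562  84:8266  85:10839  86:10877  87:5851
  88:6642  89:6173  90:2490  91:9156  92:8435  93:6465  94:1066  95:5935
  96:6071  97:2342  98:4553  99:8454  100:3952  101:7351  102:11590  103:10119
  104:5675  105:10082  106:7469  107:7142  108:3896
Giant step factor: 8547^(-109) ≡ 4770 (mod 11779).
Scan 2333·4770^i mod 11779 for i = 0, 1, …:
  i=0: 2333   i=1: 9034   i=2: 4598   i=3: 11741
  i=4: 7204   i=5: 3737   i=6: 3863   i=7: 4154
  i=8: 2302   i=9: 2512     …   i=102: 2700
  i=103: 4553
Match at i=103, j=98: e = 103·109 + 98 = 11325.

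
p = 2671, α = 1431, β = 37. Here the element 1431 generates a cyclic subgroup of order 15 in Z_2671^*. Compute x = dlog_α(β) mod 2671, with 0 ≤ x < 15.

Successive powers of 1431 modulo 2671:
  1431^0=1  1431^1=1431  1431^2=1775  1431^3=2575  1431^4=1516  1431^5=544
  1431^6=1203  1431^7=1369  1431^8=1196  1431^9=2036  1431^10=2126  1431^11=37
So 1431^11 ≡ 37 (mod 2671), giving x = 11.

11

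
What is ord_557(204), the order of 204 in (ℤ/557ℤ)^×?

556

The order of 204 must divide p − 1 = 556 = 2^2 · 139.
Divisors: 1, 2, 4, 139, 278, 556.
Check each in increasing order: 204^1 ≡ 204;  204^2 ≡ 398;  204^4 ≡ 216;  204^139 ≡ 439;  204^278 ≡ 556;  204^556 ≡ 1.
Smallest exponent giving 1 is 556.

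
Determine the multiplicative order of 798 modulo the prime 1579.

1578

The order of 798 must divide p − 1 = 1578 = 2 · 3 · 263.
Divisors: 1, 2, 3, 6, 263, 526, 789, 1578.
Check each in increasing order: 798^1 ≡ 798;  798^2 ≡ 467;  798^3 ≡ 22;  798^6 ≡ 484;  798^263 ≡ 940;  798^526 ≡ 939;  798^789 ≡ 1578;  798^1578 ≡ 1.
Smallest exponent giving 1 is 1578.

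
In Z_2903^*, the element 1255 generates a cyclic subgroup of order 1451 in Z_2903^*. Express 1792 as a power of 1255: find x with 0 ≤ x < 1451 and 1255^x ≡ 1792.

16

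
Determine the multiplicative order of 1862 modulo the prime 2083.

2082

The order of 1862 must divide p − 1 = 2082 = 2 · 3 · 347.
Divisors: 1, 2, 3, 6, 347, 694, 1041, 2082.
Check each in increasing order: 1862^1 ≡ 1862;  1862^2 ≡ 932;  1862^3 ≡ 245;  1862^6 ≡ 1701;  1862^347 ≡ 450;  1862^694 ≡ 449;  1862^1041 ≡ 2082;  1862^2082 ≡ 1.
Smallest exponent giving 1 is 2082.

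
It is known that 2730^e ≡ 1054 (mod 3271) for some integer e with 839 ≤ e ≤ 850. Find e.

840

Compute 2730^839 mod 3271 = 1038, then multiply by 2730 repeatedly:
  2730^839=1038  2730^840=1054
Found 1054 at exponent 840.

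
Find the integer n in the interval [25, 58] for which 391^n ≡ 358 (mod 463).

36

Compute 391^25 mod 463 = 127, then multiply by 391 repeatedly:
  391^25=127  391^26=116  391^27=445  391^28=370  391^29=214
  391^30=334  391^31=28  391^32=299  391^33=233  391^34=355
  391^35=368  391^36=358
Found 358 at exponent 36.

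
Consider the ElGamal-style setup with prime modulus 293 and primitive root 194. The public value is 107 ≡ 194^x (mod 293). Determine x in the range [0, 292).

Successive powers of 194 modulo 293:
  194^0=1  194^1=194  194^2=132  194^3=117  194^4=137  194^5=208
  194^6=211  194^7=207  194^8=17  194^9=75  194^10=193  194^11=231
  194^12=278  194^13=20  194^14=71  194^15=3  194^16=289  194^17=103
  194^18=58  194^19=118  194^20=38  194^21=47  194^22=35  194^23=51
  194^24=225  194^25=286  194^26=107
So 194^26 ≡ 107 (mod 293), giving x = 26.

26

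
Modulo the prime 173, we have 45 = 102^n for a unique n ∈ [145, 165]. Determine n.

161

Compute 102^145 mod 173 = 44, then multiply by 102 repeatedly:
  102^145=44  102^146=163  102^147=18  102^148=106  102^149=86
  102^150=122  102^151=161  102^152=160  102^153=58  102^154=34
  102^155=8  102^156=124  102^157=19  102^158=35  102^159=110
  102^160=148  102^161=45
Found 45 at exponent 161.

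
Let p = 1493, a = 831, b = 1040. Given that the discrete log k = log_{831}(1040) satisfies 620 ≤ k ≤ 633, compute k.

Compute 831^620 mod 1493 = 764, then multiply by 831 repeatedly:
  831^620=764  831^621=359  831^622=1222  831^623=242  831^624=1040
Found 1040 at exponent 624.

624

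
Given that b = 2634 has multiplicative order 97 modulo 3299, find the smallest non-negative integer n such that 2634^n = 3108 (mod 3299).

86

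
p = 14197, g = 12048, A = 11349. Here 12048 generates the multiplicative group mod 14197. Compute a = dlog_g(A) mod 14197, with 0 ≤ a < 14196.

Baby-step giant-step with m = ceil(sqrt(14196)) = 120.
Baby table (12048^j mod 14197 for j=0..119):
  0:1  1:12048  2:4176  3:12477  4:5060  5:962  6:5424  7:13758
  8:6409  9:12346  10:2639  11:7589  12:3592  13:3960  14:8160  15:11652
  16:3360  17:5633  18:4724  19:13176  20:7791  21:9601  22:9889  23:1448
  24:11588  25:13123  26:8112  27:1228  28:1670  29:3011  30:3193  31:9591
  32:2985  33:2279  34:394  35:5114  36:12689  37:3776  38:6060  39:9906
  40:7506  41:11595  42:12277  43:8950  44:3385  45:8696  46:9745  47:12767
  48:6518  49:5257  50:3519  51:4670  52:1449  53:9439  54:3102  55:6392
  56:6288  57:2632  58:8435  59:2754  60:1803  61:1134  62:4918  63:7983
  64:8706  65:2452  66:11936  67:3515  68:13266  69:13139  70:2122  71:11256
  72:2544  73:12986  74:4388  75:11193  76:10158  77:5444  78:13369  79:4747
  80:6340  81:4460  82:12632  83:12693  84:9377  85:8567  86:3026  87:13549
  88:1246  89:5579  90:7194  91:627  92:1292  93:6104  94:532  95:6689
  96:6900  97:7765  98:8687  99:692  100:3577  101:7801  102:2308  103:9058
  104:12642  105:5400  106:8546  107:5564  108:11035  109:8972  110:12895  111:1189
  112:299  113:10511  114:13485  115:11009  116:8058  117:3698  118:3318  119:10709
Giant step factor: 12048^(-120) ≡ 7332 (mod 14197).
Scan 11349·7332^i mod 14197 for i = 0, 1, …:
  i=0: 11349   i=1: 2251   i=2: 7418   i=3: 69
  i=4: 9013   i=5: 10478   i=6: 4729   i=7: 3954
  i=8: 454   i=9: 6630     …   i=110: 2989
  i=111: 9377
Match at i=111, j=84: a = 111·120 + 84 = 13404.

13404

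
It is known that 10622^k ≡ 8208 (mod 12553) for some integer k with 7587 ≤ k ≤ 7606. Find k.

Compute 10622^7587 mod 12553 = 8208, then multiply by 10622 repeatedly:
  10622^7587=8208
Found 8208 at exponent 7587.

7587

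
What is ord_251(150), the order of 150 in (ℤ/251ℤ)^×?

250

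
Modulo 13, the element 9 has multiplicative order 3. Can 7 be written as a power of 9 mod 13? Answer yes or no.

no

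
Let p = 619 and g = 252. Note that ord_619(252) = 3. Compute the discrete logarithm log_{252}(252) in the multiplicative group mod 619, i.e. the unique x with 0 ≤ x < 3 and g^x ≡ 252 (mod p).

1

Successive powers of 252 modulo 619:
  252^0=1  252^1=252
So 252^1 ≡ 252 (mod 619), giving x = 1.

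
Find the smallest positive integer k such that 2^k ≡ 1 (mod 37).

36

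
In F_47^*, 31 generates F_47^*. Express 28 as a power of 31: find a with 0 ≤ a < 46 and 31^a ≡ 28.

38

Baby-step giant-step with m = ceil(sqrt(46)) = 7.
Baby table (31^j mod 47 for j=0..6):
  0:1  1:31  2:21  3:40  4:18  5:41  6:2
Giant step factor: 31^(-7) ≡ 22 (mod 47).
Scan 28·22^i mod 47 for i = 0, 1, …:
  i=0: 28   i=1: 5   i=2: 16   i=3: 23
  i=4: 36   i=5: 40
Match at i=5, j=3: a = 5·7 + 3 = 38.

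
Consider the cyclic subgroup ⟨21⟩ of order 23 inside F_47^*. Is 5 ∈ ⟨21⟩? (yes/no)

no

5 ∈ ⟨21⟩ iff 5^23 ≡ 1 (mod 47), since |⟨21⟩| = 23.
5^23 mod 47 = 46.
Since 46 ≠ 1, 5 does not lie in the subgroup.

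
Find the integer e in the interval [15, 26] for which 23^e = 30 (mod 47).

17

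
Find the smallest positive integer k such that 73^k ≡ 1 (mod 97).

24

The order of 73 must divide p − 1 = 96 = 2^5 · 3.
Divisors: 1, 2, 3, 4, 6, 8, 12, 16, 24, 32, 48, 96.
Check each in increasing order: 73^1 ≡ 73;  73^2 ≡ 91;  73^3 ≡ 47;  73^4 ≡ 36;  73^6 ≡ 75;  73^8 ≡ 35;  73^12 ≡ 96;  73^16 ≡ 61;  73^24 ≡ 1.
Smallest exponent giving 1 is 24.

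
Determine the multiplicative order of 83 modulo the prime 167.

The order of 83 must divide p − 1 = 166 = 2 · 83.
Divisors: 1, 2, 83, 166.
Check each in increasing order: 83^1 ≡ 83;  83^2 ≡ 42;  83^83 ≡ 166;  83^166 ≡ 1.
Smallest exponent giving 1 is 166.

166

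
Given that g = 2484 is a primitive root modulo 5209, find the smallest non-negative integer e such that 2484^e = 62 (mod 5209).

2362

Baby-step giant-step with m = ceil(sqrt(5208)) = 73.
Baby table (2484^j mod 5209 for j=0..72):
  0:1  1:2484  2:2800  3:1185  4:455  5:5076  6:3004  7:2648
  8:3874  9:1993  10:2062  11:1561  12:2028  13:449  14:590  15:1831
  16:747  17:1144  18:2791  19:4874  20:1300  21:4829  22:4118  23:3845
  24:2883  25:4206  26:3659  27:4460  28:4306  29:2027  30:3174  31:2999
  32:646  33:292  34:1277  35:4996  36:2226  37:2635  38:2836  39:2056
  40:2284  41:855  42:3757  43:3069  44:2629  45:3559  46:883  47:383
  48:3334  49:4555  50:672  51:2368  52:1151  53:4552  54:3638  55:4386
  56:2805  57:3187  58:4037  59:583  60:70  61:1983  62:3267  63:4815
  64:596  65:1108  66:1920  67:3045  68:312  69:4076  70:3697  71:5090
  72:1317
Giant step factor: 2484^(-73) ≡ 3522 (mod 5209).
Scan 62·3522^i mod 5209 for i = 0, 1, …:
  i=0: 62   i=1: 4795   i=2: 412   i=3: 2962
  i=4: 3746   i=5: 4224   i=6: 24   i=7: 1184
  i=8: 2848   i=9: 3331     …   i=31: 3277
  i=32: 3659
Match at i=32, j=26: e = 32·73 + 26 = 2362.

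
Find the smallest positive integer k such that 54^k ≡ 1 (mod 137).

136

The order of 54 must divide p − 1 = 136 = 2^3 · 17.
Divisors: 1, 2, 4, 8, 17, 34, 68, 136.
Check each in increasing order: 54^1 ≡ 54;  54^2 ≡ 39;  54^4 ≡ 14;  54^8 ≡ 59;  54^17 ≡ 10;  54^34 ≡ 100;  54^68 ≡ 136;  54^136 ≡ 1.
Smallest exponent giving 1 is 136.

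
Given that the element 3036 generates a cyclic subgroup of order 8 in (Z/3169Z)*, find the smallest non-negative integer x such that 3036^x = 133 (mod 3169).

5

Successive powers of 3036 modulo 3169:
  3036^0=1  3036^1=3036  3036^2=1844  3036^3=1930  3036^4=3168  3036^5=133
So 3036^5 ≡ 133 (mod 3169), giving x = 5.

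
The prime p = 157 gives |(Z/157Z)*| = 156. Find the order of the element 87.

156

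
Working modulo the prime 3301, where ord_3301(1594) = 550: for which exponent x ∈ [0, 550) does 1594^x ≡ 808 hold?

Baby-step giant-step with m = ceil(sqrt(550)) = 24.
Baby table (1594^j mod 3301 for j=0..23):
  0:1  1:1594  2:2367  3:3256  4:892  5:2418  6:2025  7:2773
  8:123  9:1303  10:653  11:1067  12:783  13:324  14:1500  15:1076
  16:1925  17:1821  18:1095  19:2502  20:580  21:240  22:2945  23:308
Giant step factor: 1594^(-24) ≡ 92 (mod 3301).
Scan 808·92^i mod 3301 for i = 0, 1, …:
  i=0: 808   i=1: 1714   i=2: 2541   i=3: 2702
  i=4: 1009   i=5: 400   i=6: 489   i=7: 2075
  i=8: 2743   i=9: 1480     …   i=20: 2019
  i=21: 892
Match at i=21, j=4: x = 21·24 + 4 = 508.

508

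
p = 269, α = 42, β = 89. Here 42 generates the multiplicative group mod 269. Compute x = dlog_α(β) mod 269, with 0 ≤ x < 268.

Baby-step giant-step with m = ceil(sqrt(268)) = 17.
Baby table (42^j mod 269 for j=0..16):
  0:1  1:42  2:150  3:113  4:173  5:3  6:126  7:181
  8:70  9:250  10:9  11:109  12:5  13:210  14:212  15:27
  16:58
Giant step factor: 42^(-17) ≡ 18 (mod 269).
Scan 89·18^i mod 269 for i = 0, 1, …:
  i=0: 89   i=1: 257   i=2: 53   i=3: 147
  i=4: 225   i=5: 15   i=6: 1
Match at i=6, j=0: x = 6·17 + 0 = 102.

102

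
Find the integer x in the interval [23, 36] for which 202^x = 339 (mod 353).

23

Compute 202^23 mod 353 = 339, then multiply by 202 repeatedly:
  202^23=339
Found 339 at exponent 23.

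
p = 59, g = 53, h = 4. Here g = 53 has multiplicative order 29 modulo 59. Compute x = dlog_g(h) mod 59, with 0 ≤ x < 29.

8

Successive powers of 53 modulo 59:
  53^0=1  53^1=53  53^2=36  53^3=20  53^4=57  53^5=12
  53^6=46  53^7=19  53^8=4
So 53^8 ≡ 4 (mod 59), giving x = 8.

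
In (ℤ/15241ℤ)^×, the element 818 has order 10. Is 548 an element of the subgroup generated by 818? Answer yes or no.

no

⟨818⟩ has order 10; its elements mod 15241 are {1, 818, 1480, 4304, 6601, 8640, 10937, 13761, 14423, 15240}.
548 is not in this set.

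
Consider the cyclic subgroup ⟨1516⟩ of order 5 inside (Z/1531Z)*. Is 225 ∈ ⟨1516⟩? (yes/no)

yes

⟨1516⟩ has order 5; its elements mod 1531 are {1, 102, 225, 1218, 1516}.
225 is in this set.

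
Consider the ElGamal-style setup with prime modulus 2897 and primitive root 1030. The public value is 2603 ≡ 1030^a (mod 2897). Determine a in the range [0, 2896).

Baby-step giant-step with m = ceil(sqrt(2896)) = 54.
Baby table (1030^j mod 2897 for j=0..53):
  0:1  1:1030  2:598  3:1776  4:1273  5:1746  6:2240  7:1188
  8:1106  9:659  10:872  11:90  12:2893  13:1674  14:505  15:1587
  16:702  17:1707  18:2628  19:1042  20:1370  21:261  22:2306  23:2537
  24:16  25:1995  26:877  27:2343  28:89  29:1863  30:1076  31:1626
  32:314  33:1853  34:2364  35:1440  36:2833  37:711  38:2286  39:2216
  40:2541  41:1239  42:1490  43:2187  44:1641  45:1279  46:2132  47:34
  48:256  49:53  50:2444  51:2724  52:1424  53:838
Giant step factor: 1030^(-54) ≡ 541 (mod 2897).
Scan 2603·541^i mod 2897 for i = 0, 1, …:
  i=0: 2603   i=1: 281   i=2: 1377   i=3: 428
  i=4: 2685   i=5: 1188
Match at i=5, j=7: a = 5·54 + 7 = 277.

277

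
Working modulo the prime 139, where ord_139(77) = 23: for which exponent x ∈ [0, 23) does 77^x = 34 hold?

14

Successive powers of 77 modulo 139:
  77^0=1  77^1=77  77^2=91  77^3=57  77^4=80  77^5=44
  77^6=52  77^7=112  77^8=6  77^9=45  77^10=129  77^11=64
  77^12=63  77^13=125  77^14=34
So 77^14 ≡ 34 (mod 139), giving x = 14.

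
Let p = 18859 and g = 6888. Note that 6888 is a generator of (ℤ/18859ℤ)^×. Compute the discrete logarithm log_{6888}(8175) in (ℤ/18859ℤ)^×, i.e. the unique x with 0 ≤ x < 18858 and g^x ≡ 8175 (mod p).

5576

Baby-step giant-step with m = ceil(sqrt(18858)) = 138.
Baby table (6888^j mod 18859 for j=0..137):
  0:1  1:6888  2:14159  3:7303  4:6111  5:18139  6:557  7:8239
  8:3501  9:13086  10:9207  11:13858  12:8505  13:6386  14:7580  15:9328
  16:17510  17:5575  18:3676  19:11510  20:16503  21:9471  22:2967  23:12399
  24:10760  25:17869  26:7838  27:13686  28:11886  29:3849  30:15017  31:14340
  32:9337  33:4066  34:993  35:12826  36:9932  37:10023  38:14484  39:1682
  40:6190  41:15380  42:6437  43:547  44:14795  45:12783  46:15492  47:4674
  48:2199  49:2935  50:18291  51:10288  52:10481  53:876  54:17867  55:12921
  56:4227  57:16139  58:10486  59:16457  60:13226  61:11718  62:15923  63:12539
  64:13271  65:1075  66:11872  67:1712  68:5381  69:6393  70:18078  71:14146
  72:12054  73:10634  74:17495  75:15409  76:17599  77:15119  78:274  79:1412
  80:13471  81:1968  82:14822  83:10169  84:1746  85:13265  86:16324  87:2354
  88:14471  89:6433  90:10713  91:14736  92:2430  93:9907  94:7554  95:18830
  96:7697  97:4287  98:14521  99:11371  100:2021  101:2706  102:6236  103:11625
  104:16545  105:15882  106:13016  107:17381  108:3396  109:6488  110:12373  111:1403
  112:8056  113:6550  114:5672  115:11747  116:8226  117:8252  118:17609  119:8563
  120:9851  121:17865  122:18004  123:13627  124:1533  125:17123  126:17897  127:12112
  128:14099  129:8921  130:5226  131:13716  132:11077  133:13721  134:7799  135:9080
  136:6596  137:1917
Giant step factor: 6888^(-138) ≡ 12772 (mod 18859).
Scan 8175·12772^i mod 18859 for i = 0, 1, …:
  i=0: 8175   i=1: 7676   i=2: 8790   i=3: 17112
  i=4: 16372   i=5: 13451   i=6: 9541   i=7: 9653
  i=8: 6833   i=9: 10483     …   i=39: 9703
  i=40: 4227
Match at i=40, j=56: x = 40·138 + 56 = 5576.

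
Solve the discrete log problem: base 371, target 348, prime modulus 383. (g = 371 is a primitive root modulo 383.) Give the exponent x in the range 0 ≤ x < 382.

Baby-step giant-step with m = ceil(sqrt(382)) = 20.
Baby table (371^j mod 383 for j=0..19):
  0:1  1:371  2:144  3:187  4:54  5:118  6:116  7:140
  8:235  9:244  10:136  11:283  12:51  13:154  14:67  15:345
  16:73  17:273  18:171  19:246
Giant step factor: 371^(-20) ≡ 277 (mod 383).
Scan 348·277^i mod 383 for i = 0, 1, …:
  i=0: 348   i=1: 263   i=2: 81   i=3: 223
  i=4: 108   i=5: 42   i=6: 144
Match at i=6, j=2: x = 6·20 + 2 = 122.

122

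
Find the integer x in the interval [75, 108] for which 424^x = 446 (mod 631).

Compute 424^75 mod 631 = 489, then multiply by 424 repeatedly:
  424^75=489  424^76=368  424^77=175  424^78=373  424^79=402
  424^80=78  424^81=260  424^82=446
Found 446 at exponent 82.

82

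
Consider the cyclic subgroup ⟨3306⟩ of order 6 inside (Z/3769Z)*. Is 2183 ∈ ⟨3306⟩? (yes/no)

⟨3306⟩ has order 6; its elements mod 3769 are {1, 463, 464, 3305, 3306, 3768}.
2183 is not in this set.

no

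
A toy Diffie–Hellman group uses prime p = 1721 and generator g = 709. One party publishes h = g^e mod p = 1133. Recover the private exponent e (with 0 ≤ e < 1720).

Baby-step giant-step with m = ceil(sqrt(1720)) = 42.
Baby table (709^j mod 1721 for j=0..41):
  0:1  1:709  2:149  3:660  4:1549  5:243  6:187  7:66
  8:327  9:1229  10:535  11:695  12:549  13:295  14:914  15:930
  16:227  17:890  18:1124  19:93  20:539  21:89  22:1145  23:1214
  24:226  25:181  26:975  27:1154  28:711  29:1567  30:958  31:1148
  32:1620  33:673  34:440  35:459  36:162  37:1272  38:44  39:218
  40:1393  41:1504
Giant step factor: 709^(-42) ≡ 1643 (mod 1721).
Scan 1133·1643^i mod 1721 for i = 0, 1, …:
  i=0: 1133   i=1: 1118   i=2: 567   i=3: 520
  i=4: 744   i=5: 482   i=6: 266   i=7: 1625
  i=8: 604   i=9: 1076     …   i=22: 725
  i=23: 243
Match at i=23, j=5: e = 23·42 + 5 = 971.

971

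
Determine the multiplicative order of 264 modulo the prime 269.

134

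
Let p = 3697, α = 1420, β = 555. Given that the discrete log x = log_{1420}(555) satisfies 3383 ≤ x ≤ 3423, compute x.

3391

Compute 1420^3383 mod 3697 = 1019, then multiply by 1420 repeatedly:
  1420^3383=1019  1420^3384=1453  1420^3385=334  1420^3386=1064  1420^3387=2504
  1420^3388=2863  1420^3389=2457  1420^3390=2669  1420^3391=555
Found 555 at exponent 3391.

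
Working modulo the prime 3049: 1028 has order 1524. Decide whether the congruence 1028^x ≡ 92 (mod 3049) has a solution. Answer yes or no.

yes

92 ∈ ⟨1028⟩ iff 92^1524 ≡ 1 (mod 3049), since |⟨1028⟩| = 1524.
92^1524 mod 3049 = 1.
Since 1 = 1, 92 lies in the subgroup.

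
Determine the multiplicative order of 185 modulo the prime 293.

292

The order of 185 must divide p − 1 = 292 = 2^2 · 73.
Divisors: 1, 2, 4, 73, 146, 292.
Check each in increasing order: 185^1 ≡ 185;  185^2 ≡ 237;  185^4 ≡ 206;  185^73 ≡ 155;  185^146 ≡ 292;  185^292 ≡ 1.
Smallest exponent giving 1 is 292.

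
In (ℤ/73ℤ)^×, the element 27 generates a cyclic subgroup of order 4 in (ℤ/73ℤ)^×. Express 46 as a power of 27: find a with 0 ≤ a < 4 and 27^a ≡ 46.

3

Successive powers of 27 modulo 73:
  27^0=1  27^1=27  27^2=72  27^3=46
So 27^3 ≡ 46 (mod 73), giving a = 3.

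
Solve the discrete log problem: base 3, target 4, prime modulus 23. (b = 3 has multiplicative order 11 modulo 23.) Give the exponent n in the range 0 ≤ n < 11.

3

Successive powers of 3 modulo 23:
  3^0=1  3^1=3  3^2=9  3^3=4
So 3^3 ≡ 4 (mod 23), giving n = 3.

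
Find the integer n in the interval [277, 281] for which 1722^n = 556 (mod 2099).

280

Compute 1722^277 mod 2099 = 1098, then multiply by 1722 repeatedly:
  1722^277=1098  1722^278=1656  1722^279=1190  1722^280=556
Found 556 at exponent 280.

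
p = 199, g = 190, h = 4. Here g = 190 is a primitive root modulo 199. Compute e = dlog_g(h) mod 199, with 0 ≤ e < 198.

106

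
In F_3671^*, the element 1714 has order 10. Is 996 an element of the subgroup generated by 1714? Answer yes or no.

⟨1714⟩ has order 10; its elements mod 3671 are {1, 129, 846, 996, 1714, 1957, 2675, 2825, 3542, 3670}.
996 is in this set.

yes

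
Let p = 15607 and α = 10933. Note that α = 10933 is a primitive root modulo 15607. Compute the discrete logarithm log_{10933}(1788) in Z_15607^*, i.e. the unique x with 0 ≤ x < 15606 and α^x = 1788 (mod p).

1480

Baby-step giant-step with m = ceil(sqrt(15606)) = 125.
Baby table (10933^j mod 15607 for j=0..124):
  0:1  1:10933  2:12083  3:5791  4:11011  5:6472  6:11845  7:10106
  8:6945  9:1630  10:13203  11:14863  12:12702  13:15487  14:14635  15:1491
  16:7395  17:5275  18:3710  19:14444  20:4626  21:9378  22:7291  23:7554
  24:11245  25:5246  26:14400  27:7391  28:8364  29:2199  30:6887  31:7403
  32:14704  33:6732  34:13951  35:14679  36:14333  37:8409  38:10367  39:4377
  40:2679  41:10775  42:1439  43:731  44:1239  45:14718  46:3724  47:11436
  48:2111  49:12417  50:5375  51:4520  52:5398  53:6267  54:2381  55:14604
  56:5922  57:7390  58:13038  59:5723  60:1096  61:11999  62:8232  63:10494
  64:3845  65:7734  66:12703  67:10813  68:11111  69:7282  70:2799  71:11747
  72:15555  73:8943  74:11571  75:11008  76:4887  77:6810  78:8340  79:5126
  80:13428  81:8882  82:152  83:7474  84:10597  85:6240  86:3723  87:503
  88:5635  89:6626  90:9971  91:13655  92:9160  93:11768  94:11043  95:12974
  96:8326  97:8134  98:336  99:5843  100:2068  101:10508  102:837  103:5219
  104:135  105:8897  106:8077  107:1435  108:3820  109:15335  110:7161  111:6501
  112:1155  113:1552  114:3207  115:8809  116:13607  117:15014  118:9243  119:14001
  120:15084  121:9810  122:1426  123:14672  124:230
Giant step factor: 10933^(-125) ≡ 444 (mod 15607).
Scan 1788·444^i mod 15607 for i = 0, 1, …:
  i=0: 1788   i=1: 13522   i=2: 10680   i=3: 12999
  i=4: 12573   i=5: 10713   i=6: 12044   i=7: 9942
  i=8: 13074   i=9: 14659   i=10: 477   i=11: 8897
Match at i=11, j=105: x = 11·125 + 105 = 1480.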